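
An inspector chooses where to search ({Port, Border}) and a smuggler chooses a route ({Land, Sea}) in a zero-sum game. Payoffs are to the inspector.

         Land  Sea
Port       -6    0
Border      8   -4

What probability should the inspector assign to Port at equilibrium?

Row minima: Port → -6, Border → -4; maximin = -4.
Column maxima: Land → 8, Sea → 0; minimax = 0.
-4 ≠ 0, so there is no saddle point; optimal play is mixed.
Let the inspector play Port with probability p. Expected payoff against Land: (-6)p + 8(1−p) = −14p + 8; against Sea: 0p + (-4)(1−p) = 4p − 4.
Setting these equal: −14p + 8 = 4p − 4 ⇒ −18p = -12 ⇒ p = 2/3, and the value is (-14)·(2/3) + 8 = -4/3.
For the smuggler: with q = P(Land), equating Port's and Border's payoffs gives −6q = 12q − 4 ⇒ q = 2/9.

2/3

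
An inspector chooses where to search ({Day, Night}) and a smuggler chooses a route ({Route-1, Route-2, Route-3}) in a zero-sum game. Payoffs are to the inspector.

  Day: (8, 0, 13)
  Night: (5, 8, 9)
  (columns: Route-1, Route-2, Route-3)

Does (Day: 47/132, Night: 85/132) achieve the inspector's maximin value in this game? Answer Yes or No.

Against Route-1 this mix gives (47/132)·8 + (85/132)·5 = 267/44.
Against Route-2 this mix gives (47/132)·0 + (85/132)·8 = 170/33.
Against Route-3 this mix gives (47/132)·13 + (85/132)·9 = 344/33.
The smuggler will play Route-2, holding the inspector to 170/33. Shifting weight toward the row that does better against Route-2 would raise this floor (the equalizing mix achieves 64/11 against both Route-2 and Route-1), so the proposed strategy is not optimal.

No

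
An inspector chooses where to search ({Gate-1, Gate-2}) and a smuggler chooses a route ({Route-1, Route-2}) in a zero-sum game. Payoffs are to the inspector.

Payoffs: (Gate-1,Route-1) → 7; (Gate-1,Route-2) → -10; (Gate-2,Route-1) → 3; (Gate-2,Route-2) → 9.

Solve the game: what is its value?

Row minima: Gate-1 → -10, Gate-2 → 3; maximin = 3.
Column maxima: Route-1 → 7, Route-2 → 9; minimax = 7.
3 ≠ 7, so there is no saddle point; optimal play is mixed.
Let the inspector play Gate-1 with probability p. Expected payoff against Route-1: 7p + 3(1−p) = 4p + 3; against Route-2: (-10)p + 9(1−p) = −19p + 9.
Setting these equal: 4p + 3 = −19p + 9 ⇒ 23p = 6 ⇒ p = 6/23, and the value is (4)·(6/23) + 3 = 93/23.
For the smuggler: with q = P(Route-1), equating Gate-1's and Gate-2's payoffs gives 17q − 10 = −6q + 9 ⇒ q = 19/23.

93/23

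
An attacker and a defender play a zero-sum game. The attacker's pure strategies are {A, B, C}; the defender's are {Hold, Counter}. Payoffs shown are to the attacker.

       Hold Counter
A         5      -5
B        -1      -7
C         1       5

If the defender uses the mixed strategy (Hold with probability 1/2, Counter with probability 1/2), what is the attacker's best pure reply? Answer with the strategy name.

Expected payoff of A: (1/2)·5 + (1/2)·(-5) = 0.
Expected payoff of B: (1/2)·(-1) + (1/2)·(-7) = -4.
Expected payoff of C: (1/2)·1 + (1/2)·5 = 3.
The largest is 3, so the attacker's best response is C.

C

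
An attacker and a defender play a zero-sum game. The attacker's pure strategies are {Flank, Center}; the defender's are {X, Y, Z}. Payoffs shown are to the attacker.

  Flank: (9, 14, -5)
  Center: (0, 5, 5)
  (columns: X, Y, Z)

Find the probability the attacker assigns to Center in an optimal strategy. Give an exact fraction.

Row minima: Flank → -5, Center → 0; maximin = 0.
Column maxima: X → 9, Y → 14, Z → 5; minimax = 5.
0 ≠ 5, so there is no saddle point; optimal play is mixed.
Y is strictly dominated by X (it gives the attacker strictly more in every row), so the defender never plays it.
On the remaining 2×2 (Flank, Center vs X, Z):
Let the attacker play Flank with probability p. Expected payoff against X: 9p + 0(1−p) = 9p; against Z: (-5)p + 5(1−p) = −10p + 5.
Setting these equal: 9p = −10p + 5 ⇒ 19p = 5 ⇒ p = 5/19, and the value is (9)·(5/19) = 45/19.
For the defender: with q = P(X), equating Flank's and Center's payoffs gives 14q − 5 = −5q + 5 ⇒ q = 10/19.

14/19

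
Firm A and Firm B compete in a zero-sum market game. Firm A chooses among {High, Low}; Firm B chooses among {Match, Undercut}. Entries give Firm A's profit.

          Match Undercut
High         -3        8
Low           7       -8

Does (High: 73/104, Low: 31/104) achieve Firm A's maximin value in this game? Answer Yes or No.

No

Against Match this mix gives (73/104)·(-3) + (31/104)·7 = -1/52.
Against Undercut this mix gives (73/104)·8 + (31/104)·(-8) = 42/13.
Firm B will play Match, holding Firm A to -1/52. Shifting weight toward the row that does better against Match would raise this floor (the equalizing mix achieves 16/13 against both Match and Undercut), so the proposed strategy is not optimal.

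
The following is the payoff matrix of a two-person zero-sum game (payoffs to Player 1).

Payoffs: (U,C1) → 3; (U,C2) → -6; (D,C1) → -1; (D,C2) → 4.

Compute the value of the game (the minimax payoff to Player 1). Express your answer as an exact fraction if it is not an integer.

Row minima: U → -6, D → -1; maximin = -1.
Column maxima: C1 → 3, C2 → 4; minimax = 3.
-1 ≠ 3, so there is no saddle point; optimal play is mixed.
Let Player 1 play U with probability p. Expected payoff against C1: 3p + (-1)(1−p) = 4p − 1; against C2: (-6)p + 4(1−p) = −10p + 4.
Setting these equal: 4p − 1 = −10p + 4 ⇒ 14p = 5 ⇒ p = 5/14, and the value is (4)·(5/14) − 1 = 3/7.
For Player 2: with q = P(C1), equating U's and D's payoffs gives 9q − 6 = −5q + 4 ⇒ q = 5/7.

3/7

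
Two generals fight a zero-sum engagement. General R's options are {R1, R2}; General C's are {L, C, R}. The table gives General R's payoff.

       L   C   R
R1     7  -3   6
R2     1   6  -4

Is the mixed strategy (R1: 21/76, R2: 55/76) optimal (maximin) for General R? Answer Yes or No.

No

Against L this mix gives (21/76)·7 + (55/76)·1 = 101/38.
Against C this mix gives (21/76)·(-3) + (55/76)·6 = 267/76.
Against R this mix gives (21/76)·6 + (55/76)·(-4) = -47/38.
General C will play R, holding General R to -47/38. Shifting weight toward the row that does better against R would raise this floor (the equalizing mix achieves 24/19 against both R and C), so the proposed strategy is not optimal.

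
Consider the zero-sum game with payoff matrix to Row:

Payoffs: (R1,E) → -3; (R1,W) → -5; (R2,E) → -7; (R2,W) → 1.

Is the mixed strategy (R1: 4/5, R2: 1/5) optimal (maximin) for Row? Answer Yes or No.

Against E this mix gives (4/5)·(-3) + (1/5)·(-7) = -19/5.
Against W this mix gives (4/5)·(-5) + (1/5)·1 = -19/5.
All of Column's active replies (E, W) yield -19/5, and no column does worse for Row. The mix makes Column indifferent and guarantees -19/5, so it is optimal.

Yes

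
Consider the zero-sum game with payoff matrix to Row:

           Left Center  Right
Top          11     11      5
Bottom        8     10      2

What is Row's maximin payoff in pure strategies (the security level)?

Row minima: Top → 5, Bottom → 2.
The best of these is 5.

5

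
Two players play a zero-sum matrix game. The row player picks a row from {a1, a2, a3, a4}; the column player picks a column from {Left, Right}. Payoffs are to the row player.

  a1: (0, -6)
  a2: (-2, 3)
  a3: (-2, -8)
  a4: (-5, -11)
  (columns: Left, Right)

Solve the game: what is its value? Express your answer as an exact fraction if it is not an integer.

-12/11

Row minima: a1 → -6, a2 → -2, a3 → -8, a4 → -11; maximin = -2.
Column maxima: Left → 0, Right → 3; minimax = 0.
-2 ≠ 0, so there is no saddle point; optimal play is mixed.
a3 is strictly dominated by a1, so the row player never plays it.
a4 is strictly dominated by a1, so the row player never plays it.
On the remaining 2×2 (a1, a2 vs Left, Right):
Let the row player play a1 with probability p. Expected payoff against Left: 0p + (-2)(1−p) = 2p − 2; against Right: (-6)p + 3(1−p) = −9p + 3.
Setting these equal: 2p − 2 = −9p + 3 ⇒ 11p = 5 ⇒ p = 5/11, and the value is (2)·(5/11) − 2 = -12/11.
For the column player: with q = P(Left), equating a1's and a2's payoffs gives 6q − 6 = −5q + 3 ⇒ q = 9/11.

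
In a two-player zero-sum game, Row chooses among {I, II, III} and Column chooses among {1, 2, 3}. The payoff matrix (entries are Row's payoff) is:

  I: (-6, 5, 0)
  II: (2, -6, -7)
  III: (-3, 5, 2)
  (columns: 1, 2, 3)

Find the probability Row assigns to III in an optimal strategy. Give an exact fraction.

Row minima: I → -6, II → -7, III → -3; maximin = -3.
Column maxima: 1 → 2, 2 → 5, 3 → 2; minimax = 2.
-3 ≠ 2, so there is no saddle point; optimal play is mixed.
2 is strictly dominated by 3 (it gives Row strictly more in every row), so Column never plays it.
With 2 eliminated, I is strictly dominated by III (III gives Row strictly more in every remaining column), so Row never plays it.
On the remaining 2×2 (II, III vs 1, 3):
Let Row play II with probability p. Expected payoff against 1: 2p + (-3)(1−p) = 5p − 3; against 3: (-7)p + 2(1−p) = −9p + 2.
Setting these equal: 5p − 3 = −9p + 2 ⇒ 14p = 5 ⇒ p = 5/14, and the value is (5)·(5/14) − 3 = -17/14.
For Column: with q = P(1), equating II's and III's payoffs gives 9q − 7 = −5q + 2 ⇒ q = 9/14.

9/14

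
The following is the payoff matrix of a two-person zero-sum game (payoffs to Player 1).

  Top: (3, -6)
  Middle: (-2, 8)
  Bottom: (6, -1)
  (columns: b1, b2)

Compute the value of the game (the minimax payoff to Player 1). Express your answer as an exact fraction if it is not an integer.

Row minima: Top → -6, Middle → -2, Bottom → -1; maximin = -1.
Column maxima: b1 → 6, b2 → 8; minimax = 6.
-1 ≠ 6, so there is no saddle point; optimal play is mixed.
Top is strictly dominated by Bottom, so Player 1 never plays it.
On the remaining 2×2 (Middle, Bottom vs b1, b2):
Let Player 1 play Middle with probability p. Expected payoff against b1: (-2)p + 6(1−p) = −8p + 6; against b2: 8p + (-1)(1−p) = 9p − 1.
Setting these equal: −8p + 6 = 9p − 1 ⇒ −17p = -7 ⇒ p = 7/17, and the value is (-8)·(7/17) + 6 = 46/17.
For Player 2: with q = P(b1), equating Middle's and Bottom's payoffs gives −10q + 8 = 7q − 1 ⇒ q = 9/17.

46/17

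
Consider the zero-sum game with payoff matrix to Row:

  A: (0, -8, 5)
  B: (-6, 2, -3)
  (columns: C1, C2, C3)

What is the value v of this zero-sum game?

-3

Row minima: A → -8, B → -6; maximin = -6.
Column maxima: C1 → 0, C2 → 2, C3 → 5; minimax = 0.
-6 ≠ 0, so there is no saddle point; optimal play is mixed.
C3 is strictly dominated by C1 (it gives Row strictly more in every row), so Column never plays it.
On the remaining 2×2 (A, B vs C1, C2):
Let Row play A with probability p. Expected payoff against C1: 0p + (-6)(1−p) = 6p − 6; against C2: (-8)p + 2(1−p) = −10p + 2.
Setting these equal: 6p − 6 = −10p + 2 ⇒ 16p = 8 ⇒ p = 1/2, and the value is (6)·(1/2) − 6 = -3.
For Column: with q = P(C1), equating A's and B's payoffs gives 8q − 8 = −8q + 2 ⇒ q = 5/8.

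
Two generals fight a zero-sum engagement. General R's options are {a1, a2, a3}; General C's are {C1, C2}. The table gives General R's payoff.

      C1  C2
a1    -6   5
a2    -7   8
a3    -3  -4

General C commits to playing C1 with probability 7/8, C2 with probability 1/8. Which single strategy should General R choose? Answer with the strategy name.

Expected payoff of a1: (7/8)·(-6) + (1/8)·5 = -37/8.
Expected payoff of a2: (7/8)·(-7) + (1/8)·8 = -41/8.
Expected payoff of a3: (7/8)·(-3) + (1/8)·(-4) = -25/8.
The largest is -25/8, so General R's best response is a3.

a3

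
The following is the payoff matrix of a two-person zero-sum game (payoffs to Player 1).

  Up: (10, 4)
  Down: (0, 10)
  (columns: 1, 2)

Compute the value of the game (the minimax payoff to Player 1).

25/4

Row minima: Up → 4, Down → 0; maximin = 4.
Column maxima: 1 → 10, 2 → 10; minimax = 10.
4 ≠ 10, so there is no saddle point; optimal play is mixed.
Let Player 1 play Up with probability p. Expected payoff against 1: 10p + 0(1−p) = 10p; against 2: 4p + 10(1−p) = −6p + 10.
Setting these equal: 10p = −6p + 10 ⇒ 16p = 10 ⇒ p = 5/8, and the value is (10)·(5/8) = 25/4.
For Player 2: with q = P(1), equating Up's and Down's payoffs gives 6q + 4 = −10q + 10 ⇒ q = 3/8.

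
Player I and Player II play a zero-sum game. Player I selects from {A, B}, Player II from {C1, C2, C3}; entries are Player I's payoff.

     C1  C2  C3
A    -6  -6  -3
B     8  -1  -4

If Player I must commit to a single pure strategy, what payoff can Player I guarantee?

Row minima: A → -6, B → -4.
The best of these is -4.

-4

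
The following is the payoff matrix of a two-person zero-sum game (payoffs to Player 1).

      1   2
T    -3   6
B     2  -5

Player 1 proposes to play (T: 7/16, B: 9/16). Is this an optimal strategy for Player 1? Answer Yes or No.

Yes

Against 1 this mix gives (7/16)·(-3) + (9/16)·2 = -3/16.
Against 2 this mix gives (7/16)·6 + (9/16)·(-5) = -3/16.
All of Player 2's active replies (1, 2) yield -3/16, and no column does worse for Player 1. The mix makes Player 2 indifferent and guarantees -3/16, so it is optimal.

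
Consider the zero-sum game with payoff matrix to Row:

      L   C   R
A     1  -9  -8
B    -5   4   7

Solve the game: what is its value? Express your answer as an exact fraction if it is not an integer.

Row minima: A → -9, B → -5; maximin = -5.
Column maxima: L → 1, C → 4, R → 7; minimax = 1.
-5 ≠ 1, so there is no saddle point; optimal play is mixed.
R is strictly dominated by C (it gives Row strictly more in every row), so Column never plays it.
On the remaining 2×2 (A, B vs L, C):
Let Row play A with probability p. Expected payoff against L: 1p + (-5)(1−p) = 6p − 5; against C: (-9)p + 4(1−p) = −13p + 4.
Setting these equal: 6p − 5 = −13p + 4 ⇒ 19p = 9 ⇒ p = 9/19, and the value is (6)·(9/19) − 5 = -41/19.
For Column: with q = P(L), equating A's and B's payoffs gives 10q − 9 = −9q + 4 ⇒ q = 13/19.

-41/19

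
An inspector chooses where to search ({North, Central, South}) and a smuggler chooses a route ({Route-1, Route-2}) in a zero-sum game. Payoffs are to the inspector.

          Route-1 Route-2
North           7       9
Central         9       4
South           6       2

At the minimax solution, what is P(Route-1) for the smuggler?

Row minima: North → 7, Central → 4, South → 2; maximin = 7.
Column maxima: Route-1 → 9, Route-2 → 9; minimax = 9.
7 ≠ 9, so there is no saddle point; optimal play is mixed.
South is strictly dominated by North, so the inspector never plays it.
On the remaining 2×2 (North, Central vs Route-1, Route-2):
Let the inspector play North with probability p. Expected payoff against Route-1: 7p + 9(1−p) = −2p + 9; against Route-2: 9p + 4(1−p) = 5p + 4.
Setting these equal: −2p + 9 = 5p + 4 ⇒ −7p = -5 ⇒ p = 5/7, and the value is (-2)·(5/7) + 9 = 53/7.
For the smuggler: with q = P(Route-1), equating North's and Central's payoffs gives −2q + 9 = 5q + 4 ⇒ q = 5/7.

5/7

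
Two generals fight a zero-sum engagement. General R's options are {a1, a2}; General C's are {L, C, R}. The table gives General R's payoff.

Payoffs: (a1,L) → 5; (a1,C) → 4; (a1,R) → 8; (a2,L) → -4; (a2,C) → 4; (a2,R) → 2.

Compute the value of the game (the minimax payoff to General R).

4

Row minima: a1 → 4, a2 → -4; maximin = 4.
Column maxima: L → 5, C → 4, R → 8; minimax = 4.
Since maximin = minimax = 4, there is a saddle point and the value is 4.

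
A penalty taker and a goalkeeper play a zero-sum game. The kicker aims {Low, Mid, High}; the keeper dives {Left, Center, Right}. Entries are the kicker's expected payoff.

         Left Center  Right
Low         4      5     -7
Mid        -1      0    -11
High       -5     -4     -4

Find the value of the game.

Row minima: Low → -7, Mid → -11, High → -5; maximin = -5.
Column maxima: Left → 4, Center → 5, Right → -4; minimax = -4.
-5 ≠ -4, so there is no saddle point; optimal play is mixed.
Mid is strictly dominated by Low, so the kicker never plays it.
Center is strictly dominated by Left (it gives the kicker strictly more in every row), so the keeper never plays it.
On the remaining 2×2 (Low, High vs Left, Right):
Let the kicker play Low with probability p. Expected payoff against Left: 4p + (-5)(1−p) = 9p − 5; against Right: (-7)p + (-4)(1−p) = −3p − 4.
Setting these equal: 9p − 5 = −3p − 4 ⇒ 12p = 1 ⇒ p = 1/12, and the value is (9)·(1/12) − 5 = -17/4.
For the keeper: with q = P(Left), equating Low's and High's payoffs gives 11q − 7 = −q − 4 ⇒ q = 1/4.

-17/4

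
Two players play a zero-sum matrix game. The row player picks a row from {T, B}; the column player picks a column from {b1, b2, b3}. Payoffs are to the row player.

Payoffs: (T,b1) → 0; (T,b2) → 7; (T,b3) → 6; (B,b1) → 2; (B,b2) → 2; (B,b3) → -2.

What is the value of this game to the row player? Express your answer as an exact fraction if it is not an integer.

Row minima: T → 0, B → -2; maximin = 0.
Column maxima: b1 → 2, b2 → 7, b3 → 6; minimax = 2.
0 ≠ 2, so there is no saddle point; optimal play is mixed.
b2 is strictly dominated by b3 (it gives the row player strictly more in every row), so the column player never plays it.
On the remaining 2×2 (T, B vs b1, b3):
Let the row player play T with probability p. Expected payoff against b1: 0p + 2(1−p) = −2p + 2; against b3: 6p + (-2)(1−p) = 8p − 2.
Setting these equal: −2p + 2 = 8p − 2 ⇒ −10p = -4 ⇒ p = 2/5, and the value is (-2)·(2/5) + 2 = 6/5.
For the column player: with q = P(b1), equating T's and B's payoffs gives −6q + 6 = 4q − 2 ⇒ q = 4/5.

6/5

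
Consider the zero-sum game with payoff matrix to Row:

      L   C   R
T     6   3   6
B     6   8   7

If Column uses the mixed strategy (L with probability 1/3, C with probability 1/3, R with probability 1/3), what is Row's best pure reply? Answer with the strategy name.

B

Expected payoff of T: (1/3)·6 + (1/3)·3 + (1/3)·6 = 5.
Expected payoff of B: (1/3)·6 + (1/3)·8 + (1/3)·7 = 7.
The largest is 7, so Row's best response is B.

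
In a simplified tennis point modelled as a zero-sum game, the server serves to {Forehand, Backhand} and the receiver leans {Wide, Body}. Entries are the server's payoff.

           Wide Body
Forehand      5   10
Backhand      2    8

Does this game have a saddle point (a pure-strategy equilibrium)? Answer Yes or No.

Row minima: Forehand → 5, Backhand → 2; maximin = 5.
Column maxima: Wide → 5, Body → 10; minimax = 5.
maximin = minimax = 5, so a saddle point exists.

Yes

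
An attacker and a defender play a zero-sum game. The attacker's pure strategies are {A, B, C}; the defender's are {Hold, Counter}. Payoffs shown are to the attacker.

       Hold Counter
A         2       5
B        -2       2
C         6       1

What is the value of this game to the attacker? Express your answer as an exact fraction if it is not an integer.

7/2

Row minima: A → 2, B → -2, C → 1; maximin = 2.
Column maxima: Hold → 6, Counter → 5; minimax = 5.
2 ≠ 5, so there is no saddle point; optimal play is mixed.
B is strictly dominated by A, so the attacker never plays it.
On the remaining 2×2 (A, C vs Hold, Counter):
Let the attacker play A with probability p. Expected payoff against Hold: 2p + 6(1−p) = −4p + 6; against Counter: 5p + 1(1−p) = 4p + 1.
Setting these equal: −4p + 6 = 4p + 1 ⇒ −8p = -5 ⇒ p = 5/8, and the value is (-4)·(5/8) + 6 = 7/2.
For the defender: with q = P(Hold), equating A's and C's payoffs gives −3q + 5 = 5q + 1 ⇒ q = 1/2.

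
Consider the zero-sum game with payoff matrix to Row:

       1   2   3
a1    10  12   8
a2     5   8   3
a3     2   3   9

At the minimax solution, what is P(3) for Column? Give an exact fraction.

Row minima: a1 → 8, a2 → 3, a3 → 2; maximin = 8.
Column maxima: 1 → 10, 2 → 12, 3 → 9; minimax = 9.
8 ≠ 9, so there is no saddle point; optimal play is mixed.
a2 is strictly dominated by a1, so Row never plays it.
2 is strictly dominated by 1 (it gives Row strictly more in every row), so Column never plays it.
On the remaining 2×2 (a1, a3 vs 1, 3):
Let Row play a1 with probability p. Expected payoff against 1: 10p + 2(1−p) = 8p + 2; against 3: 8p + 9(1−p) = −p + 9.
Setting these equal: 8p + 2 = −p + 9 ⇒ 9p = 7 ⇒ p = 7/9, and the value is (8)·(7/9) + 2 = 74/9.
For Column: with q = P(1), equating a1's and a3's payoffs gives 2q + 8 = −7q + 9 ⇒ q = 1/9.

8/9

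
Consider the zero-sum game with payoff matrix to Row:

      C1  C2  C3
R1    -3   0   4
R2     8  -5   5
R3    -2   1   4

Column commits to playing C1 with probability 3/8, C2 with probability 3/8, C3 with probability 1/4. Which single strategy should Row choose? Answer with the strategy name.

Expected payoff of R1: (3/8)·(-3) + (3/8)·0 + (1/4)·4 = -1/8.
Expected payoff of R2: (3/8)·8 + (3/8)·(-5) + (1/4)·5 = 19/8.
Expected payoff of R3: (3/8)·(-2) + (3/8)·1 + (1/4)·4 = 5/8.
The largest is 19/8, so Row's best response is R2.

R2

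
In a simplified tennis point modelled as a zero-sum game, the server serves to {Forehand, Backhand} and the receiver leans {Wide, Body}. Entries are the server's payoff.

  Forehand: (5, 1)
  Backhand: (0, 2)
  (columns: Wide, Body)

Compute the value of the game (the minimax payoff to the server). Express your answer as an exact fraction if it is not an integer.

5/3

Row minima: Forehand → 1, Backhand → 0; maximin = 1.
Column maxima: Wide → 5, Body → 2; minimax = 2.
1 ≠ 2, so there is no saddle point; optimal play is mixed.
Let the server play Forehand with probability p. Expected payoff against Wide: 5p + 0(1−p) = 5p; against Body: 1p + 2(1−p) = −p + 2.
Setting these equal: 5p = −p + 2 ⇒ 6p = 2 ⇒ p = 1/3, and the value is (5)·(1/3) = 5/3.
For the receiver: with q = P(Wide), equating Forehand's and Backhand's payoffs gives 4q + 1 = −2q + 2 ⇒ q = 1/6.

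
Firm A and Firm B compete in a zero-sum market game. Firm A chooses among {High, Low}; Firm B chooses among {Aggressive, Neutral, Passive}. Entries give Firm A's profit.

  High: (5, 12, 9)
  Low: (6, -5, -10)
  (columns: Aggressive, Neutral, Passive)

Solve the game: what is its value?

26/5

Row minima: High → 5, Low → -10; maximin = 5.
Column maxima: Aggressive → 6, Neutral → 12, Passive → 9; minimax = 6.
5 ≠ 6, so there is no saddle point; optimal play is mixed.
Neutral is strictly dominated by Passive (it gives Firm A strictly more in every row), so Firm B never plays it.
On the remaining 2×2 (High, Low vs Aggressive, Passive):
Let Firm A play High with probability p. Expected payoff against Aggressive: 5p + 6(1−p) = −p + 6; against Passive: 9p + (-10)(1−p) = 19p − 10.
Setting these equal: −p + 6 = 19p − 10 ⇒ −20p = -16 ⇒ p = 4/5, and the value is (-1)·(4/5) + 6 = 26/5.
For Firm B: with q = P(Aggressive), equating High's and Low's payoffs gives −4q + 9 = 16q − 10 ⇒ q = 19/20.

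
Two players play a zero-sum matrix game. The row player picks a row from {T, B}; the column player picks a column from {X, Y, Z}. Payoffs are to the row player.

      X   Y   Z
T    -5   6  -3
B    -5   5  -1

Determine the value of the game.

-5

Row minima: T → -5, B → -5; maximin = -5.
Column maxima: X → -5, Y → 6, Z → -1; minimax = -5.
Since maximin = minimax = -5, there is a saddle point and the value is -5.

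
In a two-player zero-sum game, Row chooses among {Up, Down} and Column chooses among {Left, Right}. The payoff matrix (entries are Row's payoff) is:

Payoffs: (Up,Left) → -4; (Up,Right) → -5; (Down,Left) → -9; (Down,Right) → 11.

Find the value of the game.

Row minima: Up → -5, Down → -9; maximin = -5.
Column maxima: Left → -4, Right → 11; minimax = -4.
-5 ≠ -4, so there is no saddle point; optimal play is mixed.
Let Row play Up with probability p. Expected payoff against Left: (-4)p + (-9)(1−p) = 5p − 9; against Right: (-5)p + 11(1−p) = −16p + 11.
Setting these equal: 5p − 9 = −16p + 11 ⇒ 21p = 20 ⇒ p = 20/21, and the value is (5)·(20/21) − 9 = -89/21.
For Column: with q = P(Left), equating Up's and Down's payoffs gives q − 5 = −20q + 11 ⇒ q = 16/21.

-89/21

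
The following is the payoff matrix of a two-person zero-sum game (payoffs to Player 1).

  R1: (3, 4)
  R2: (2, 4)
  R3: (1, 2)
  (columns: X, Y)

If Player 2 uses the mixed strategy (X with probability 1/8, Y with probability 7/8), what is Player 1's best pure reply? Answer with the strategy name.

Expected payoff of R1: (1/8)·3 + (7/8)·4 = 31/8.
Expected payoff of R2: (1/8)·2 + (7/8)·4 = 15/4.
Expected payoff of R3: (1/8)·1 + (7/8)·2 = 15/8.
The largest is 31/8, so Player 1's best response is R1.

R1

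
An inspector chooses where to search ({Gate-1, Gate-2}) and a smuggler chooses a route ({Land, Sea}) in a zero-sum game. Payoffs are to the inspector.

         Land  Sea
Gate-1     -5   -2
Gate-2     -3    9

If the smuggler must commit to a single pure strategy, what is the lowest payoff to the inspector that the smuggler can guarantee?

Column maxima: Land → -3, Sea → 9.
The smallest of these is -3.

-3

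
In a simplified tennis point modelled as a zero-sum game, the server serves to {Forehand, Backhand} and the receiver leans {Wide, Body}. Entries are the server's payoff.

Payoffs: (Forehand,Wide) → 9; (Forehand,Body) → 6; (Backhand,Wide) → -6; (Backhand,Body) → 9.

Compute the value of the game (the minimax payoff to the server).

13/2

Row minima: Forehand → 6, Backhand → -6; maximin = 6.
Column maxima: Wide → 9, Body → 9; minimax = 9.
6 ≠ 9, so there is no saddle point; optimal play is mixed.
Let the server play Forehand with probability p. Expected payoff against Wide: 9p + (-6)(1−p) = 15p − 6; against Body: 6p + 9(1−p) = −3p + 9.
Setting these equal: 15p − 6 = −3p + 9 ⇒ 18p = 15 ⇒ p = 5/6, and the value is (15)·(5/6) − 6 = 13/2.
For the receiver: with q = P(Wide), equating Forehand's and Backhand's payoffs gives 3q + 6 = −15q + 9 ⇒ q = 1/6.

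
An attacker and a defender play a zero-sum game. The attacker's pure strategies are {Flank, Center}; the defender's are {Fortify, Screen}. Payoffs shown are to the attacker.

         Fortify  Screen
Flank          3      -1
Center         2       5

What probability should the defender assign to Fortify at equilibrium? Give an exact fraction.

Row minima: Flank → -1, Center → 2; maximin = 2.
Column maxima: Fortify → 3, Screen → 5; minimax = 3.
2 ≠ 3, so there is no saddle point; optimal play is mixed.
Let the attacker play Flank with probability p. Expected payoff against Fortify: 3p + 2(1−p) = p + 2; against Screen: (-1)p + 5(1−p) = −6p + 5.
Setting these equal: p + 2 = −6p + 5 ⇒ 7p = 3 ⇒ p = 3/7, and the value is (1)·(3/7) + 2 = 17/7.
For the defender: with q = P(Fortify), equating Flank's and Center's payoffs gives 4q − 1 = −3q + 5 ⇒ q = 6/7.

6/7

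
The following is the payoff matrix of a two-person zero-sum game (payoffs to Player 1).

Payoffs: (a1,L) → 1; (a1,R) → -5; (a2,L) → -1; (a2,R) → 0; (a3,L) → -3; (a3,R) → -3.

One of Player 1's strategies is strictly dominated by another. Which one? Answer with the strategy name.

a2 gives a strictly higher payoff than a3 against every column: -1 > -3, 0 > -3.
So a3 is strictly dominated and Player 1 never plays it.

a3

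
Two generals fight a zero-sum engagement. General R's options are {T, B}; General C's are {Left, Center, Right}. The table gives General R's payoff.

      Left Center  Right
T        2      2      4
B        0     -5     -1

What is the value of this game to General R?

2

Row minima: T → 2, B → -5; maximin = 2.
Column maxima: Left → 2, Center → 2, Right → 4; minimax = 2.
Since maximin = minimax = 2, there is a saddle point and the value is 2.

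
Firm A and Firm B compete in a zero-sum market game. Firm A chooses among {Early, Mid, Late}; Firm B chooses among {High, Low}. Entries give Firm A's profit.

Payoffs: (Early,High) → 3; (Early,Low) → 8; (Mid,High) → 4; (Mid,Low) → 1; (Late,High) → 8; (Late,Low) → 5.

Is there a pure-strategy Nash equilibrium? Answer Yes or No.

Row minima: Early → 3, Mid → 1, Late → 5; maximin = 5.
Column maxima: High → 8, Low → 8; minimax = 8.
5 ≠ 8, so no pure-strategy equilibrium exists.

No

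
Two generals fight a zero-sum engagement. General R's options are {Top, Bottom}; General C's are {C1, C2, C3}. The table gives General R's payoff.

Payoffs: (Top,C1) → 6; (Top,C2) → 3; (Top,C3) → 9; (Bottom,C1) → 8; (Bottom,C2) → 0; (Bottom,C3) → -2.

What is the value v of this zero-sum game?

3

Row minima: Top → 3, Bottom → -2; maximin = 3.
Column maxima: C1 → 8, C2 → 3, C3 → 9; minimax = 3.
Since maximin = minimax = 3, there is a saddle point and the value is 3.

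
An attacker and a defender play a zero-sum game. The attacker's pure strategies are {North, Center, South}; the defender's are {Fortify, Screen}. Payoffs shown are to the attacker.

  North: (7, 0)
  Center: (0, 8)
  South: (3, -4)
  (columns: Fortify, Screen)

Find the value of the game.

Row minima: North → 0, Center → 0, South → -4; maximin = 0.
Column maxima: Fortify → 7, Screen → 8; minimax = 7.
0 ≠ 7, so there is no saddle point; optimal play is mixed.
South is strictly dominated by North, so the attacker never plays it.
On the remaining 2×2 (North, Center vs Fortify, Screen):
Let the attacker play North with probability p. Expected payoff against Fortify: 7p + 0(1−p) = 7p; against Screen: 0p + 8(1−p) = −8p + 8.
Setting these equal: 7p = −8p + 8 ⇒ 15p = 8 ⇒ p = 8/15, and the value is (7)·(8/15) = 56/15.
For the defender: with q = P(Fortify), equating North's and Center's payoffs gives 7q = −8q + 8 ⇒ q = 8/15.

56/15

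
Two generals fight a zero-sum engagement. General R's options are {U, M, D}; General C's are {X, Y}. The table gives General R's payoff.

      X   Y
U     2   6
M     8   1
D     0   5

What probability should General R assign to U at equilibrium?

7/11

Row minima: U → 2, M → 1, D → 0; maximin = 2.
Column maxima: X → 8, Y → 6; minimax = 6.
2 ≠ 6, so there is no saddle point; optimal play is mixed.
D is strictly dominated by U, so General R never plays it.
On the remaining 2×2 (U, M vs X, Y):
Let General R play U with probability p. Expected payoff against X: 2p + 8(1−p) = −6p + 8; against Y: 6p + 1(1−p) = 5p + 1.
Setting these equal: −6p + 8 = 5p + 1 ⇒ −11p = -7 ⇒ p = 7/11, and the value is (-6)·(7/11) + 8 = 46/11.
For General C: with q = P(X), equating U's and M's payoffs gives −4q + 6 = 7q + 1 ⇒ q = 5/11.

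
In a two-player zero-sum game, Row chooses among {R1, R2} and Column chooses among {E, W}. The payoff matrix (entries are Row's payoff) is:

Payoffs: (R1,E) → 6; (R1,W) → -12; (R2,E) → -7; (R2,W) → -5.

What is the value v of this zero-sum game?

Row minima: R1 → -12, R2 → -7; maximin = -7.
Column maxima: E → 6, W → -5; minimax = -5.
-7 ≠ -5, so there is no saddle point; optimal play is mixed.
Let Row play R1 with probability p. Expected payoff against E: 6p + (-7)(1−p) = 13p − 7; against W: (-12)p + (-5)(1−p) = −7p − 5.
Setting these equal: 13p − 7 = −7p − 5 ⇒ 20p = 2 ⇒ p = 1/10, and the value is (13)·(1/10) − 7 = -57/10.
For Column: with q = P(E), equating R1's and R2's payoffs gives 18q − 12 = −2q − 5 ⇒ q = 7/20.

-57/10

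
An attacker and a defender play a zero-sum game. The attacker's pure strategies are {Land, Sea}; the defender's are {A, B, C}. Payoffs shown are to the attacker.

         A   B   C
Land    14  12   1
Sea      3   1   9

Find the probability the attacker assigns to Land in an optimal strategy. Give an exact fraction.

8/19

Row minima: Land → 1, Sea → 1; maximin = 1.
Column maxima: A → 14, B → 12, C → 9; minimax = 9.
1 ≠ 9, so there is no saddle point; optimal play is mixed.
A is strictly dominated by B (it gives the attacker strictly more in every row), so the defender never plays it.
On the remaining 2×2 (Land, Sea vs B, C):
Let the attacker play Land with probability p. Expected payoff against B: 12p + 1(1−p) = 11p + 1; against C: 1p + 9(1−p) = −8p + 9.
Setting these equal: 11p + 1 = −8p + 9 ⇒ 19p = 8 ⇒ p = 8/19, and the value is (11)·(8/19) + 1 = 107/19.
For the defender: with q = P(B), equating Land's and Sea's payoffs gives 11q + 1 = −8q + 9 ⇒ q = 8/19.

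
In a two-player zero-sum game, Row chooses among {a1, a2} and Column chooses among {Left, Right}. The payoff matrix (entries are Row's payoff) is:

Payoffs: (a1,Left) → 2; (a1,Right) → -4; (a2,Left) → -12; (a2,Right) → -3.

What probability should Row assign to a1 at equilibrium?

3/5

Row minima: a1 → -4, a2 → -12; maximin = -4.
Column maxima: Left → 2, Right → -3; minimax = -3.
-4 ≠ -3, so there is no saddle point; optimal play is mixed.
Let Row play a1 with probability p. Expected payoff against Left: 2p + (-12)(1−p) = 14p − 12; against Right: (-4)p + (-3)(1−p) = −p − 3.
Setting these equal: 14p − 12 = −p − 3 ⇒ 15p = 9 ⇒ p = 3/5, and the value is (14)·(3/5) − 12 = -18/5.
For Column: with q = P(Left), equating a1's and a2's payoffs gives 6q − 4 = −9q − 3 ⇒ q = 1/15.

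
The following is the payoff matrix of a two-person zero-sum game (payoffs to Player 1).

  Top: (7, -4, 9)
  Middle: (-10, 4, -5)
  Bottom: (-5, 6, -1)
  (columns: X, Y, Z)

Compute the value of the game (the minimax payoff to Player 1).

Row minima: Top → -4, Middle → -10, Bottom → -5; maximin = -4.
Column maxima: X → 7, Y → 6, Z → 9; minimax = 6.
-4 ≠ 6, so there is no saddle point; optimal play is mixed.
Middle is strictly dominated by Bottom, so Player 1 never plays it.
Z is strictly dominated by X (it gives Player 1 strictly more in every row), so Player 2 never plays it.
On the remaining 2×2 (Top, Bottom vs X, Y):
Let Player 1 play Top with probability p. Expected payoff against X: 7p + (-5)(1−p) = 12p − 5; against Y: (-4)p + 6(1−p) = −10p + 6.
Setting these equal: 12p − 5 = −10p + 6 ⇒ 22p = 11 ⇒ p = 1/2, and the value is (12)·(1/2) − 5 = 1.
For Player 2: with q = P(X), equating Top's and Bottom's payoffs gives 11q − 4 = −11q + 6 ⇒ q = 5/11.

1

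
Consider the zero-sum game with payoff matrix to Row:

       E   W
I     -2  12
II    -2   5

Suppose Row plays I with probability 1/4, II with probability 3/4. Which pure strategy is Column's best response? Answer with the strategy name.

If Column plays E, Row's expected payoff is (1/4)·(-2) + (3/4)·(-2) = -2.
If Column plays W, Row's expected payoff is (1/4)·12 + (3/4)·5 = 27/4.
Column minimizes Row's payoff; the smallest is -2, so the best response is E.

E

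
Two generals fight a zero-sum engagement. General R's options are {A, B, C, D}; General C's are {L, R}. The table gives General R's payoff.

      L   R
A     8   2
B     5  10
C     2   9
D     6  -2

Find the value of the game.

70/11

Row minima: A → 2, B → 5, C → 2, D → -2; maximin = 5.
Column maxima: L → 8, R → 10; minimax = 8.
5 ≠ 8, so there is no saddle point; optimal play is mixed.
C is strictly dominated by B, so General R never plays it.
D is strictly dominated by A, so General R never plays it.
On the remaining 2×2 (A, B vs L, R):
Let General R play A with probability p. Expected payoff against L: 8p + 5(1−p) = 3p + 5; against R: 2p + 10(1−p) = −8p + 10.
Setting these equal: 3p + 5 = −8p + 10 ⇒ 11p = 5 ⇒ p = 5/11, and the value is (3)·(5/11) + 5 = 70/11.
For General C: with q = P(L), equating A's and B's payoffs gives 6q + 2 = −5q + 10 ⇒ q = 8/11.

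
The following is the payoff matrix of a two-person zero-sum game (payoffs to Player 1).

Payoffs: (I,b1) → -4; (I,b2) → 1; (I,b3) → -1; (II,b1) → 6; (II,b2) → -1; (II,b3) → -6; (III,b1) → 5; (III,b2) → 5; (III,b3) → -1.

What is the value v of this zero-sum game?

-1

Row minima: I → -4, II → -6, III → -1; maximin = -1.
Column maxima: b1 → 6, b2 → 5, b3 → -1; minimax = -1.
Since maximin = minimax = -1, there is a saddle point and the value is -1.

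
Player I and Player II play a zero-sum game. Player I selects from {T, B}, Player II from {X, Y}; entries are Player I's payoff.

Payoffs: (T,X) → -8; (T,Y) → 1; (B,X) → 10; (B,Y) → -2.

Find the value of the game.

-2/7

Row minima: T → -8, B → -2; maximin = -2.
Column maxima: X → 10, Y → 1; minimax = 1.
-2 ≠ 1, so there is no saddle point; optimal play is mixed.
Let Player I play T with probability p. Expected payoff against X: (-8)p + 10(1−p) = −18p + 10; against Y: 1p + (-2)(1−p) = 3p − 2.
Setting these equal: −18p + 10 = 3p − 2 ⇒ −21p = -12 ⇒ p = 4/7, and the value is (-18)·(4/7) + 10 = -2/7.
For Player II: with q = P(X), equating T's and B's payoffs gives −9q + 1 = 12q − 2 ⇒ q = 1/7.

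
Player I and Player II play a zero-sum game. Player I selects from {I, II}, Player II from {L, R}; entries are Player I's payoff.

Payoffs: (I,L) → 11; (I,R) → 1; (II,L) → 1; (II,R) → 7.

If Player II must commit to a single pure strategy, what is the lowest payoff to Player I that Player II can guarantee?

7

Column maxima: L → 11, R → 7.
The smallest of these is 7.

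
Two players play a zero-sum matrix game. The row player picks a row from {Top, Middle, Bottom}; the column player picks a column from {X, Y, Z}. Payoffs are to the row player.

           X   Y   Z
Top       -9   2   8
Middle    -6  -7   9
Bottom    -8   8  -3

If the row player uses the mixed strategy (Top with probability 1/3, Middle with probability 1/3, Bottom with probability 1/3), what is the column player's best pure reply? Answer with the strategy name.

If the column player plays X, the row player's expected payoff is (1/3)·(-9) + (1/3)·(-6) + (1/3)·(-8) = -23/3.
If the column player plays Y, the row player's expected payoff is (1/3)·2 + (1/3)·(-7) + (1/3)·8 = 1.
If the column player plays Z, the row player's expected payoff is (1/3)·8 + (1/3)·9 + (1/3)·(-3) = 14/3.
The column player minimizes the row player's payoff; the smallest is -23/3, so the best response is X.

X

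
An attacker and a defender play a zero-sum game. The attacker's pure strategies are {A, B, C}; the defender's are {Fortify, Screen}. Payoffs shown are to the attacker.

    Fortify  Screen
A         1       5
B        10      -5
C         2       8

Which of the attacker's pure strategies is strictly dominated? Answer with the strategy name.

A

C gives a strictly higher payoff than A against every column: 2 > 1, 8 > 5.
So A is strictly dominated and the attacker never plays it.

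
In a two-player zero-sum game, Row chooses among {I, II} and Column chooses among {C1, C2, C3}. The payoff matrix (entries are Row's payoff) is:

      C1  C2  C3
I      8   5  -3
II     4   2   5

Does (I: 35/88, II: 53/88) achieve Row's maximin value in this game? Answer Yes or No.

No

Against C1 this mix gives (35/88)·8 + (53/88)·4 = 123/22.
Against C2 this mix gives (35/88)·5 + (53/88)·2 = 281/88.
Against C3 this mix gives (35/88)·(-3) + (53/88)·5 = 20/11.
Column will play C3, holding Row to 20/11. Shifting weight toward the row that does better against C3 would raise this floor (the equalizing mix achieves 31/11 against both C3 and C2), so the proposed strategy is not optimal.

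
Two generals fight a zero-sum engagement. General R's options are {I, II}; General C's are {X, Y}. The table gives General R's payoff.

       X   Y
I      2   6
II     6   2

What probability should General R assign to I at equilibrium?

Row minima: I → 2, II → 2; maximin = 2.
Column maxima: X → 6, Y → 6; minimax = 6.
2 ≠ 6, so there is no saddle point; optimal play is mixed.
Let General R play I with probability p. Expected payoff against X: 2p + 6(1−p) = −4p + 6; against Y: 6p + 2(1−p) = 4p + 2.
Setting these equal: −4p + 6 = 4p + 2 ⇒ −8p = -4 ⇒ p = 1/2, and the value is (-4)·(1/2) + 6 = 4.
For General C: with q = P(X), equating I's and II's payoffs gives −4q + 6 = 4q + 2 ⇒ q = 1/2.

1/2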